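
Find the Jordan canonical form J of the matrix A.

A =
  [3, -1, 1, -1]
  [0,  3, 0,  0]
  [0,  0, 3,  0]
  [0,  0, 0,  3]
J_2(3) ⊕ J_1(3) ⊕ J_1(3)

The characteristic polynomial is
  det(x·I − A) = x^4 - 12*x^3 + 54*x^2 - 108*x + 81 = (x - 3)^4

Eigenvalues and multiplicities (the geometric multiplicity of λ is n − rank(A − λI), which equals the number of Jordan blocks for λ):
  λ = 3: algebraic multiplicity = 4, geometric multiplicity = 3

Determining the block sizes for each eigenvalue:
  λ = 3: 3 blocks summing to 4 forces exactly one block of size 2 and the rest size 1 → block sizes [2, 1, 1]

Assembling the blocks gives a Jordan form
J =
  [3, 1, 0, 0]
  [0, 3, 0, 0]
  [0, 0, 3, 0]
  [0, 0, 0, 3]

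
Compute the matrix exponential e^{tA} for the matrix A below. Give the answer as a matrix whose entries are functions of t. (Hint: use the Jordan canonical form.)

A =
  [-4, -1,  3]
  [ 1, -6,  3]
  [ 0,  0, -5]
e^{tA} =
  [t*exp(-5*t) + exp(-5*t), -t*exp(-5*t), 3*t*exp(-5*t)]
  [t*exp(-5*t), -t*exp(-5*t) + exp(-5*t), 3*t*exp(-5*t)]
  [0, 0, exp(-5*t)]

Strategy: write A = P · J · P⁻¹ where J is a Jordan canonical form, so e^{tA} = P · e^{tJ} · P⁻¹, and e^{tJ} can be computed block-by-block.

A has Jordan form
J =
  [-5,  1,  0]
  [ 0, -5,  0]
  [ 0,  0, -5]
(up to reordering of blocks).

Per-block formulas:
  For a 1×1 block at λ = -5: exp(t · [-5]) = [e^(-5t)].
  For a 2×2 Jordan block J_2(-5): exp(t · J_2(-5)) = e^(-5t)·(I + t·N), where N is the 2×2 nilpotent shift.

After assembling e^{tJ} and conjugating by P, we get:

e^{tA} =
  [t*exp(-5*t) + exp(-5*t), -t*exp(-5*t), 3*t*exp(-5*t)]
  [t*exp(-5*t), -t*exp(-5*t) + exp(-5*t), 3*t*exp(-5*t)]
  [0, 0, exp(-5*t)]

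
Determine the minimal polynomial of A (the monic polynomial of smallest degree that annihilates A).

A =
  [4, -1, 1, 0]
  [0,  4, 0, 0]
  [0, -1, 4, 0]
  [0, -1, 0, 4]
x^3 - 12*x^2 + 48*x - 64

The characteristic polynomial is χ_A(x) = (x - 4)^4, so the eigenvalues are known. The minimal polynomial is
  m_A(x) = Π_λ (x − λ)^{k_λ}
where k_λ is the size of the *largest* Jordan block for λ (equivalently, the smallest k with (A − λI)^k v = 0 for every generalised eigenvector v of λ).

  λ = 4: largest Jordan block has size 3, contributing (x − 4)^3

So m_A(x) = (x - 4)^3 = x^3 - 12*x^2 + 48*x - 64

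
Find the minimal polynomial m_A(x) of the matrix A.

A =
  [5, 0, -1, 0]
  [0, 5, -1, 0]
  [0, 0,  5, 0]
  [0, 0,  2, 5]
x^2 - 10*x + 25

The characteristic polynomial is χ_A(x) = (x - 5)^4, so the eigenvalues are known. The minimal polynomial is
  m_A(x) = Π_λ (x − λ)^{k_λ}
where k_λ is the size of the *largest* Jordan block for λ (equivalently, the smallest k with (A − λI)^k v = 0 for every generalised eigenvector v of λ).

  λ = 5: largest Jordan block has size 2, contributing (x − 5)^2

So m_A(x) = (x - 5)^2 = x^2 - 10*x + 25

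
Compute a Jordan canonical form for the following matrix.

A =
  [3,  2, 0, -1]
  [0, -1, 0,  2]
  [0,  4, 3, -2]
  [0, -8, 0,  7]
J_2(3) ⊕ J_1(3) ⊕ J_1(3)

The characteristic polynomial is
  det(x·I − A) = x^4 - 12*x^3 + 54*x^2 - 108*x + 81 = (x - 3)^4

Eigenvalues and multiplicities (the geometric multiplicity of λ is n − rank(A − λI), which equals the number of Jordan blocks for λ):
  λ = 3: algebraic multiplicity = 4, geometric multiplicity = 3

Determining the block sizes for each eigenvalue:
  λ = 3: 3 blocks summing to 4 forces exactly one block of size 2 and the rest size 1 → block sizes [2, 1, 1]

Assembling the blocks gives a Jordan form
J =
  [3, 1, 0, 0]
  [0, 3, 0, 0]
  [0, 0, 3, 0]
  [0, 0, 0, 3]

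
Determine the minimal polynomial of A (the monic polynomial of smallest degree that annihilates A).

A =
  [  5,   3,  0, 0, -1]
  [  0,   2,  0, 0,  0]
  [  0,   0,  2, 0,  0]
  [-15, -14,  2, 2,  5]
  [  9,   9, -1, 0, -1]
x^3 - 6*x^2 + 12*x - 8

The characteristic polynomial is χ_A(x) = (x - 2)^5, so the eigenvalues are known. The minimal polynomial is
  m_A(x) = Π_λ (x − λ)^{k_λ}
where k_λ is the size of the *largest* Jordan block for λ (equivalently, the smallest k with (A − λI)^k v = 0 for every generalised eigenvector v of λ).

  λ = 2: largest Jordan block has size 3, contributing (x − 2)^3

So m_A(x) = (x - 2)^3 = x^3 - 6*x^2 + 12*x - 8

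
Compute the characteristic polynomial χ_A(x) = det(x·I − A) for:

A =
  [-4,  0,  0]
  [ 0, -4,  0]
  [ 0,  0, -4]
x^3 + 12*x^2 + 48*x + 64

Expanding det(x·I − A) (e.g. by cofactor expansion or by noting that A is similar to its Jordan form J, which has the same characteristic polynomial as A) gives
  χ_A(x) = x^3 + 12*x^2 + 48*x + 64
which factors as (x + 4)^3. The eigenvalues (with algebraic multiplicities) are λ = -4 with multiplicity 3.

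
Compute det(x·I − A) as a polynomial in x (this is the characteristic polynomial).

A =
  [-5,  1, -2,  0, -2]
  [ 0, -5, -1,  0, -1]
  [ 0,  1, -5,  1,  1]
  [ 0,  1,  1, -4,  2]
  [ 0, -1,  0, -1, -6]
x^5 + 25*x^4 + 250*x^3 + 1250*x^2 + 3125*x + 3125

Expanding det(x·I − A) (e.g. by cofactor expansion or by noting that A is similar to its Jordan form J, which has the same characteristic polynomial as A) gives
  χ_A(x) = x^5 + 25*x^4 + 250*x^3 + 1250*x^2 + 3125*x + 3125
which factors as (x + 5)^5. The eigenvalues (with algebraic multiplicities) are λ = -5 with multiplicity 5.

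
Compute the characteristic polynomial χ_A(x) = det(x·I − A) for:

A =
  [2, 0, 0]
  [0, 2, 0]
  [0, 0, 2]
x^3 - 6*x^2 + 12*x - 8

Expanding det(x·I − A) (e.g. by cofactor expansion or by noting that A is similar to its Jordan form J, which has the same characteristic polynomial as A) gives
  χ_A(x) = x^3 - 6*x^2 + 12*x - 8
which factors as (x - 2)^3. The eigenvalues (with algebraic multiplicities) are λ = 2 with multiplicity 3.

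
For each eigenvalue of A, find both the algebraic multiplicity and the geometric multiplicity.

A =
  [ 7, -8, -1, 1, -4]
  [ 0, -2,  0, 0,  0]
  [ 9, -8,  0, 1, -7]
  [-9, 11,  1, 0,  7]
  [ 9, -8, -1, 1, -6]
λ = -2: alg = 2, geom = 2; λ = 1: alg = 3, geom = 2

Step 1 — factor the characteristic polynomial to read off the algebraic multiplicities:
  χ_A(x) = (x - 1)^3*(x + 2)^2

Step 2 — compute geometric multiplicities via the rank-nullity identity g(λ) = n − rank(A − λI):
  rank(A − (-2)·I) = 3, so dim ker(A − (-2)·I) = n − 3 = 2
  rank(A − (1)·I) = 3, so dim ker(A − (1)·I) = n − 3 = 2

Summary:
  λ = -2: algebraic multiplicity = 2, geometric multiplicity = 2
  λ = 1: algebraic multiplicity = 3, geometric multiplicity = 2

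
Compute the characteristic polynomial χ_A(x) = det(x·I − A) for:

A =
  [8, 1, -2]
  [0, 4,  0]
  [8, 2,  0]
x^3 - 12*x^2 + 48*x - 64

Expanding det(x·I − A) (e.g. by cofactor expansion or by noting that A is similar to its Jordan form J, which has the same characteristic polynomial as A) gives
  χ_A(x) = x^3 - 12*x^2 + 48*x - 64
which factors as (x - 4)^3. The eigenvalues (with algebraic multiplicities) are λ = 4 with multiplicity 3.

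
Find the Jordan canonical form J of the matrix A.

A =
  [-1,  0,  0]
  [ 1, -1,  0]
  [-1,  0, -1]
J_2(-1) ⊕ J_1(-1)

The characteristic polynomial is
  det(x·I − A) = x^3 + 3*x^2 + 3*x + 1 = (x + 1)^3

Eigenvalues and multiplicities (the geometric multiplicity of λ is n − rank(A − λI), which equals the number of Jordan blocks for λ):
  λ = -1: algebraic multiplicity = 3, geometric multiplicity = 2

Determining the block sizes for each eigenvalue:
  λ = -1: 2 blocks summing to 3 forces exactly one block of size 2 and the rest size 1 → block sizes [2, 1]

Assembling the blocks gives a Jordan form
J =
  [-1,  1,  0]
  [ 0, -1,  0]
  [ 0,  0, -1]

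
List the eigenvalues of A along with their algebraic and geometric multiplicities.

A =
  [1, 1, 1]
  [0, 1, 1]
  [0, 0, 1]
λ = 1: alg = 3, geom = 1

Step 1 — factor the characteristic polynomial to read off the algebraic multiplicities:
  χ_A(x) = (x - 1)^3

Step 2 — compute geometric multiplicities via the rank-nullity identity g(λ) = n − rank(A − λI):
  rank(A − (1)·I) = 2, so dim ker(A − (1)·I) = n − 2 = 1

Summary:
  λ = 1: algebraic multiplicity = 3, geometric multiplicity = 1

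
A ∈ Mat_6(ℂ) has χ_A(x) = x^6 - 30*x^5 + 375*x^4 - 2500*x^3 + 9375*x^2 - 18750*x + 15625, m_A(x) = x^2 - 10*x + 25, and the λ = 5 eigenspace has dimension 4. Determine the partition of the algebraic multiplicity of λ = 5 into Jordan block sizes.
Block sizes for λ = 5: [2, 2, 1, 1]

Step 1 — from the characteristic polynomial, algebraic multiplicity of λ = 5 is 6. From dim ker(A − (5)·I) = 4, there are exactly 4 Jordan blocks for λ = 5.
Step 2 — from the minimal polynomial, the factor (x − 5)^2 tells us the largest block for λ = 5 has size 2.
Step 3 — with total size 6, 4 blocks, and largest block 2, the block sizes (in nonincreasing order) are [2, 2, 1, 1].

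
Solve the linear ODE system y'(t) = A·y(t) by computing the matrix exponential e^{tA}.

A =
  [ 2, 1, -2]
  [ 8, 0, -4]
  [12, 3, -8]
e^{tA} =
  [4*t*exp(-2*t) + exp(-2*t), t*exp(-2*t), -2*t*exp(-2*t)]
  [8*t*exp(-2*t), 2*t*exp(-2*t) + exp(-2*t), -4*t*exp(-2*t)]
  [12*t*exp(-2*t), 3*t*exp(-2*t), -6*t*exp(-2*t) + exp(-2*t)]

Strategy: write A = P · J · P⁻¹ where J is a Jordan canonical form, so e^{tA} = P · e^{tJ} · P⁻¹, and e^{tJ} can be computed block-by-block.

A has Jordan form
J =
  [-2,  1,  0]
  [ 0, -2,  0]
  [ 0,  0, -2]
(up to reordering of blocks).

Per-block formulas:
  For a 1×1 block at λ = -2: exp(t · [-2]) = [e^(-2t)].
  For a 2×2 Jordan block J_2(-2): exp(t · J_2(-2)) = e^(-2t)·(I + t·N), where N is the 2×2 nilpotent shift.

After assembling e^{tJ} and conjugating by P, we get:

e^{tA} =
  [4*t*exp(-2*t) + exp(-2*t), t*exp(-2*t), -2*t*exp(-2*t)]
  [8*t*exp(-2*t), 2*t*exp(-2*t) + exp(-2*t), -4*t*exp(-2*t)]
  [12*t*exp(-2*t), 3*t*exp(-2*t), -6*t*exp(-2*t) + exp(-2*t)]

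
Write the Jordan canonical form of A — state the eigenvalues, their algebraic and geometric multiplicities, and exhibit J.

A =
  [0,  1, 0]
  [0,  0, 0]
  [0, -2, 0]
J_2(0) ⊕ J_1(0)

The characteristic polynomial is
  det(x·I − A) = x^3

Eigenvalues and multiplicities (the geometric multiplicity of λ is n − rank(A − λI), which equals the number of Jordan blocks for λ):
  λ = 0: algebraic multiplicity = 3, geometric multiplicity = 2

Determining the block sizes for each eigenvalue:
  λ = 0: 2 blocks summing to 3 forces exactly one block of size 2 and the rest size 1 → block sizes [2, 1]

Assembling the blocks gives a Jordan form
J =
  [0, 1, 0]
  [0, 0, 0]
  [0, 0, 0]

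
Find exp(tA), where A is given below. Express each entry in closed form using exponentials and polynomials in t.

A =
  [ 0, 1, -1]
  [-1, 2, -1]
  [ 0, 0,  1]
e^{tA} =
  [-t*exp(t) + exp(t), t*exp(t), -t*exp(t)]
  [-t*exp(t), t*exp(t) + exp(t), -t*exp(t)]
  [0, 0, exp(t)]

Strategy: write A = P · J · P⁻¹ where J is a Jordan canonical form, so e^{tA} = P · e^{tJ} · P⁻¹, and e^{tJ} can be computed block-by-block.

A has Jordan form
J =
  [1, 1, 0]
  [0, 1, 0]
  [0, 0, 1]
(up to reordering of blocks).

Per-block formulas:
  For a 2×2 Jordan block J_2(1): exp(t · J_2(1)) = e^(1t)·(I + t·N), where N is the 2×2 nilpotent shift.
  For a 1×1 block at λ = 1: exp(t · [1]) = [e^(1t)].

After assembling e^{tJ} and conjugating by P, we get:

e^{tA} =
  [-t*exp(t) + exp(t), t*exp(t), -t*exp(t)]
  [-t*exp(t), t*exp(t) + exp(t), -t*exp(t)]
  [0, 0, exp(t)]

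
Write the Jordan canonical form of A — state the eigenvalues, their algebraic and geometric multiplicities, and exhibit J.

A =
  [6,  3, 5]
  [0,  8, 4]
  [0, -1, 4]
J_3(6)

The characteristic polynomial is
  det(x·I − A) = x^3 - 18*x^2 + 108*x - 216 = (x - 6)^3

Eigenvalues and multiplicities (the geometric multiplicity of λ is n − rank(A − λI), which equals the number of Jordan blocks for λ):
  λ = 6: algebraic multiplicity = 3, geometric multiplicity = 1

Determining the block sizes for each eigenvalue:
  λ = 6: one block (gm = 1), so the single block has size am = 3 → block sizes [3]

Assembling the blocks gives a Jordan form
J =
  [6, 1, 0]
  [0, 6, 1]
  [0, 0, 6]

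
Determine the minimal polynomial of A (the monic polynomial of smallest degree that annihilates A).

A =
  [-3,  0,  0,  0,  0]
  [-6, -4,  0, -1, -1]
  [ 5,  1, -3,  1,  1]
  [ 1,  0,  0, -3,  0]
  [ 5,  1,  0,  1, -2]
x^2 + 6*x + 9

The characteristic polynomial is χ_A(x) = (x + 3)^5, so the eigenvalues are known. The minimal polynomial is
  m_A(x) = Π_λ (x − λ)^{k_λ}
where k_λ is the size of the *largest* Jordan block for λ (equivalently, the smallest k with (A − λI)^k v = 0 for every generalised eigenvector v of λ).

  λ = -3: largest Jordan block has size 2, contributing (x + 3)^2

So m_A(x) = (x + 3)^2 = x^2 + 6*x + 9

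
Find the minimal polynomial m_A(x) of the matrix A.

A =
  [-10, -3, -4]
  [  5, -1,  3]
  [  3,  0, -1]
x^3 + 12*x^2 + 48*x + 64

The characteristic polynomial is χ_A(x) = (x + 4)^3, so the eigenvalues are known. The minimal polynomial is
  m_A(x) = Π_λ (x − λ)^{k_λ}
where k_λ is the size of the *largest* Jordan block for λ (equivalently, the smallest k with (A − λI)^k v = 0 for every generalised eigenvector v of λ).

  λ = -4: largest Jordan block has size 3, contributing (x + 4)^3

So m_A(x) = (x + 4)^3 = x^3 + 12*x^2 + 48*x + 64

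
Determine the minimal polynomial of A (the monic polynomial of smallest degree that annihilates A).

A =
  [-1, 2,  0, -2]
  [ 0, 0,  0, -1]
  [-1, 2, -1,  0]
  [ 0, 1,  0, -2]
x^2 + 2*x + 1

The characteristic polynomial is χ_A(x) = (x + 1)^4, so the eigenvalues are known. The minimal polynomial is
  m_A(x) = Π_λ (x − λ)^{k_λ}
where k_λ is the size of the *largest* Jordan block for λ (equivalently, the smallest k with (A − λI)^k v = 0 for every generalised eigenvector v of λ).

  λ = -1: largest Jordan block has size 2, contributing (x + 1)^2

So m_A(x) = (x + 1)^2 = x^2 + 2*x + 1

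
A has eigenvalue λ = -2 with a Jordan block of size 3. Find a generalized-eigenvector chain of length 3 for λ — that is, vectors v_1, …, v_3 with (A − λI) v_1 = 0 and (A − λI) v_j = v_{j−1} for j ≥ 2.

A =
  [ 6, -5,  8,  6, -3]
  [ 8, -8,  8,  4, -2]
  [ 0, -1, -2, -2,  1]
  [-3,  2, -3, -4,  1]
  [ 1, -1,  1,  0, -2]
A Jordan chain for λ = -2 of length 3:
v_1 = (3, 2, -1, -1, 0)ᵀ
v_2 = (8, 8, 0, -3, 1)ᵀ
v_3 = (1, 0, 0, 0, 0)ᵀ

Let N = A − (-2)·I. We want v_3 with N^3 v_3 = 0 but N^2 v_3 ≠ 0; then v_{j-1} := N · v_j for j = 3, …, 2.

Pick v_3 = (1, 0, 0, 0, 0)ᵀ.
Then v_2 = N · v_3 = (8, 8, 0, -3, 1)ᵀ.
Then v_1 = N · v_2 = (3, 2, -1, -1, 0)ᵀ.

Sanity check: (A − (-2)·I) v_1 = (0, 0, 0, 0, 0)ᵀ = 0. ✓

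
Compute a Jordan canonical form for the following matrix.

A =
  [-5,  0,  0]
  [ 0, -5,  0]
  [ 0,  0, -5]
J_1(-5) ⊕ J_1(-5) ⊕ J_1(-5)

The characteristic polynomial is
  det(x·I − A) = x^3 + 15*x^2 + 75*x + 125 = (x + 5)^3

Eigenvalues and multiplicities (the geometric multiplicity of λ is n − rank(A − λI), which equals the number of Jordan blocks for λ):
  λ = -5: algebraic multiplicity = 3, geometric multiplicity = 3

Determining the block sizes for each eigenvalue:
  λ = -5: gm = am = 3, so every block has size 1 → block sizes [1, 1, 1]

Assembling the blocks gives a Jordan form
J =
  [-5,  0,  0]
  [ 0, -5,  0]
  [ 0,  0, -5]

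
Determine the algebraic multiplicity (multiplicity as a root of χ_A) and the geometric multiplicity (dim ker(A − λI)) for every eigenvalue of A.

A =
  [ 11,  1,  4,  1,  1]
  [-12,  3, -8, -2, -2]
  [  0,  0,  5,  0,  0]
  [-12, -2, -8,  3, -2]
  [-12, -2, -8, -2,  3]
λ = 5: alg = 5, geom = 4

Step 1 — factor the characteristic polynomial to read off the algebraic multiplicities:
  χ_A(x) = (x - 5)^5

Step 2 — compute geometric multiplicities via the rank-nullity identity g(λ) = n − rank(A − λI):
  rank(A − (5)·I) = 1, so dim ker(A − (5)·I) = n − 1 = 4

Summary:
  λ = 5: algebraic multiplicity = 5, geometric multiplicity = 4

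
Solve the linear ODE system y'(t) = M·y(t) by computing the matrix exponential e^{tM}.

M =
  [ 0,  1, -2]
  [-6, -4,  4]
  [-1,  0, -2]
e^{tM} =
  [2*t*exp(-2*t) + exp(-2*t), t*exp(-2*t), -2*t*exp(-2*t)]
  [-2*t^2*exp(-2*t) - 6*t*exp(-2*t), -t^2*exp(-2*t) - 2*t*exp(-2*t) + exp(-2*t), 2*t^2*exp(-2*t) + 4*t*exp(-2*t)]
  [-t^2*exp(-2*t) - t*exp(-2*t), -t^2*exp(-2*t)/2, t^2*exp(-2*t) + exp(-2*t)]

Strategy: write M = P · J · P⁻¹ where J is a Jordan canonical form, so e^{tM} = P · e^{tJ} · P⁻¹, and e^{tJ} can be computed block-by-block.

M has Jordan form
J =
  [-2,  1,  0]
  [ 0, -2,  1]
  [ 0,  0, -2]
(up to reordering of blocks).

Per-block formulas:
  For a 3×3 Jordan block J_3(-2): exp(t · J_3(-2)) = e^(-2t)·(I + t·N + (t^2/2)·N^2), where N is the 3×3 nilpotent shift.

After assembling e^{tJ} and conjugating by P, we get:

e^{tM} =
  [2*t*exp(-2*t) + exp(-2*t), t*exp(-2*t), -2*t*exp(-2*t)]
  [-2*t^2*exp(-2*t) - 6*t*exp(-2*t), -t^2*exp(-2*t) - 2*t*exp(-2*t) + exp(-2*t), 2*t^2*exp(-2*t) + 4*t*exp(-2*t)]
  [-t^2*exp(-2*t) - t*exp(-2*t), -t^2*exp(-2*t)/2, t^2*exp(-2*t) + exp(-2*t)]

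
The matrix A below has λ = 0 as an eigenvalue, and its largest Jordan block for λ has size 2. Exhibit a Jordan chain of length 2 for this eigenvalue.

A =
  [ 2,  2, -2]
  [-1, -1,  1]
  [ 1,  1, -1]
A Jordan chain for λ = 0 of length 2:
v_1 = (2, -1, 1)ᵀ
v_2 = (1, 0, 0)ᵀ

Let N = A − (0)·I. We want v_2 with N^2 v_2 = 0 but N^1 v_2 ≠ 0; then v_{j-1} := N · v_j for j = 2, …, 2.

Pick v_2 = (1, 0, 0)ᵀ.
Then v_1 = N · v_2 = (2, -1, 1)ᵀ.

Sanity check: (A − (0)·I) v_1 = (0, 0, 0)ᵀ = 0. ✓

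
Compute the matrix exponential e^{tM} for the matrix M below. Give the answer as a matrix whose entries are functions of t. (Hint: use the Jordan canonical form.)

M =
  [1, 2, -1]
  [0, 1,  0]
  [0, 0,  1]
e^{tM} =
  [exp(t), 2*t*exp(t), -t*exp(t)]
  [0, exp(t), 0]
  [0, 0, exp(t)]

Strategy: write M = P · J · P⁻¹ where J is a Jordan canonical form, so e^{tM} = P · e^{tJ} · P⁻¹, and e^{tJ} can be computed block-by-block.

M has Jordan form
J =
  [1, 1, 0]
  [0, 1, 0]
  [0, 0, 1]
(up to reordering of blocks).

Per-block formulas:
  For a 1×1 block at λ = 1: exp(t · [1]) = [e^(1t)].
  For a 2×2 Jordan block J_2(1): exp(t · J_2(1)) = e^(1t)·(I + t·N), where N is the 2×2 nilpotent shift.

After assembling e^{tJ} and conjugating by P, we get:

e^{tM} =
  [exp(t), 2*t*exp(t), -t*exp(t)]
  [0, exp(t), 0]
  [0, 0, exp(t)]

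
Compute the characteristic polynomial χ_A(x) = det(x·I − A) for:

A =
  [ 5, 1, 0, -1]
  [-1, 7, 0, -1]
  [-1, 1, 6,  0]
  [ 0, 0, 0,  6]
x^4 - 24*x^3 + 216*x^2 - 864*x + 1296

Expanding det(x·I − A) (e.g. by cofactor expansion or by noting that A is similar to its Jordan form J, which has the same characteristic polynomial as A) gives
  χ_A(x) = x^4 - 24*x^3 + 216*x^2 - 864*x + 1296
which factors as (x - 6)^4. The eigenvalues (with algebraic multiplicities) are λ = 6 with multiplicity 4.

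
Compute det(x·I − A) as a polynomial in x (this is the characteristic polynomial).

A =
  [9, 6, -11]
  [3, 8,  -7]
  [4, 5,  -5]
x^3 - 12*x^2 + 48*x - 64

Expanding det(x·I − A) (e.g. by cofactor expansion or by noting that A is similar to its Jordan form J, which has the same characteristic polynomial as A) gives
  χ_A(x) = x^3 - 12*x^2 + 48*x - 64
which factors as (x - 4)^3. The eigenvalues (with algebraic multiplicities) are λ = 4 with multiplicity 3.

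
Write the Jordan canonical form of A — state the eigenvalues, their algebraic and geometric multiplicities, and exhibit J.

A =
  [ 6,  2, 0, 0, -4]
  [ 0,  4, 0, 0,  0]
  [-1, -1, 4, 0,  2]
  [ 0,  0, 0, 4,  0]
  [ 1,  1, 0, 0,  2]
J_2(4) ⊕ J_1(4) ⊕ J_1(4) ⊕ J_1(4)

The characteristic polynomial is
  det(x·I − A) = x^5 - 20*x^4 + 160*x^3 - 640*x^2 + 1280*x - 1024 = (x - 4)^5

Eigenvalues and multiplicities (the geometric multiplicity of λ is n − rank(A − λI), which equals the number of Jordan blocks for λ):
  λ = 4: algebraic multiplicity = 5, geometric multiplicity = 4

Determining the block sizes for each eigenvalue:
  λ = 4: 4 blocks summing to 5 forces exactly one block of size 2 and the rest size 1 → block sizes [2, 1, 1, 1]

Assembling the blocks gives a Jordan form
J =
  [4, 1, 0, 0, 0]
  [0, 4, 0, 0, 0]
  [0, 0, 4, 0, 0]
  [0, 0, 0, 4, 0]
  [0, 0, 0, 0, 4]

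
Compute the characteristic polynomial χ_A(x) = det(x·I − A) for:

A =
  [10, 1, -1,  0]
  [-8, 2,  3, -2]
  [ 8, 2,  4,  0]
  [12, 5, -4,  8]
x^4 - 24*x^3 + 216*x^2 - 864*x + 1296

Expanding det(x·I − A) (e.g. by cofactor expansion or by noting that A is similar to its Jordan form J, which has the same characteristic polynomial as A) gives
  χ_A(x) = x^4 - 24*x^3 + 216*x^2 - 864*x + 1296
which factors as (x - 6)^4. The eigenvalues (with algebraic multiplicities) are λ = 6 with multiplicity 4.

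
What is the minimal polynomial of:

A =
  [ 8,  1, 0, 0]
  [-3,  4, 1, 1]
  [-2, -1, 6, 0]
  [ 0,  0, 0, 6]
x^3 - 18*x^2 + 108*x - 216

The characteristic polynomial is χ_A(x) = (x - 6)^4, so the eigenvalues are known. The minimal polynomial is
  m_A(x) = Π_λ (x − λ)^{k_λ}
where k_λ is the size of the *largest* Jordan block for λ (equivalently, the smallest k with (A − λI)^k v = 0 for every generalised eigenvector v of λ).

  λ = 6: largest Jordan block has size 3, contributing (x − 6)^3

So m_A(x) = (x - 6)^3 = x^3 - 18*x^2 + 108*x - 216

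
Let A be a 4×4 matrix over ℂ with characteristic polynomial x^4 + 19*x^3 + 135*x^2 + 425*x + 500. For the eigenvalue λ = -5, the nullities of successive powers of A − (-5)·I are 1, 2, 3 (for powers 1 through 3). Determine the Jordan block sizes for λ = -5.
Block sizes for λ = -5: [3]

From the dimensions of kernels of powers, the number of Jordan blocks of size at least j is d_j − d_{j−1} where d_j = dim ker(N^j) (with d_0 = 0). Computing the differences gives [1, 1, 1].
The number of blocks of size exactly k is (#blocks of size ≥ k) − (#blocks of size ≥ k + 1), so the partition is: 1 block(s) of size 3.
In nonincreasing order the block sizes are [3].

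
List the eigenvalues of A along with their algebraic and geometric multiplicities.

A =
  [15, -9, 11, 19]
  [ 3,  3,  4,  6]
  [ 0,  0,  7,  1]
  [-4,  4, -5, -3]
λ = 4: alg = 1, geom = 1; λ = 6: alg = 3, geom = 1

Step 1 — factor the characteristic polynomial to read off the algebraic multiplicities:
  χ_A(x) = (x - 6)^3*(x - 4)

Step 2 — compute geometric multiplicities via the rank-nullity identity g(λ) = n − rank(A − λI):
  rank(A − (4)·I) = 3, so dim ker(A − (4)·I) = n − 3 = 1
  rank(A − (6)·I) = 3, so dim ker(A − (6)·I) = n − 3 = 1

Summary:
  λ = 4: algebraic multiplicity = 1, geometric multiplicity = 1
  λ = 6: algebraic multiplicity = 3, geometric multiplicity = 1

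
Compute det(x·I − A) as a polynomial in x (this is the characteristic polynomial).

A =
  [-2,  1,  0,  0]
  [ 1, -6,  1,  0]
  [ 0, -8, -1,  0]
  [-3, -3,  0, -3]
x^4 + 12*x^3 + 54*x^2 + 108*x + 81

Expanding det(x·I − A) (e.g. by cofactor expansion or by noting that A is similar to its Jordan form J, which has the same characteristic polynomial as A) gives
  χ_A(x) = x^4 + 12*x^3 + 54*x^2 + 108*x + 81
which factors as (x + 3)^4. The eigenvalues (with algebraic multiplicities) are λ = -3 with multiplicity 4.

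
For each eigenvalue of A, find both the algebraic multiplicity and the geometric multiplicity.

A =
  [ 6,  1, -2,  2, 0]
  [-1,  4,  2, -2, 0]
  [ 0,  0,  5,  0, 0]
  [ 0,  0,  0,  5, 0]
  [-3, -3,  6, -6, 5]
λ = 5: alg = 5, geom = 4

Step 1 — factor the characteristic polynomial to read off the algebraic multiplicities:
  χ_A(x) = (x - 5)^5

Step 2 — compute geometric multiplicities via the rank-nullity identity g(λ) = n − rank(A − λI):
  rank(A − (5)·I) = 1, so dim ker(A − (5)·I) = n − 1 = 4

Summary:
  λ = 5: algebraic multiplicity = 5, geometric multiplicity = 4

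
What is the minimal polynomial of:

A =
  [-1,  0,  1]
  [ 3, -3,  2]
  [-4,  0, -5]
x^3 + 9*x^2 + 27*x + 27

The characteristic polynomial is χ_A(x) = (x + 3)^3, so the eigenvalues are known. The minimal polynomial is
  m_A(x) = Π_λ (x − λ)^{k_λ}
where k_λ is the size of the *largest* Jordan block for λ (equivalently, the smallest k with (A − λI)^k v = 0 for every generalised eigenvector v of λ).

  λ = -3: largest Jordan block has size 3, contributing (x + 3)^3

So m_A(x) = (x + 3)^3 = x^3 + 9*x^2 + 27*x + 27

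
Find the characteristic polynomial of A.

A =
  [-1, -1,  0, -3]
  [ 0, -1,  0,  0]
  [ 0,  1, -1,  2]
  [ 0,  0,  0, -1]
x^4 + 4*x^3 + 6*x^2 + 4*x + 1

Expanding det(x·I − A) (e.g. by cofactor expansion or by noting that A is similar to its Jordan form J, which has the same characteristic polynomial as A) gives
  χ_A(x) = x^4 + 4*x^3 + 6*x^2 + 4*x + 1
which factors as (x + 1)^4. The eigenvalues (with algebraic multiplicities) are λ = -1 with multiplicity 4.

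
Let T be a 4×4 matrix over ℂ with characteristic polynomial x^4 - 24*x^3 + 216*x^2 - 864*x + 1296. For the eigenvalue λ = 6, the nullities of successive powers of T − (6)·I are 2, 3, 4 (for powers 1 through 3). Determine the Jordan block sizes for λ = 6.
Block sizes for λ = 6: [3, 1]

From the dimensions of kernels of powers, the number of Jordan blocks of size at least j is d_j − d_{j−1} where d_j = dim ker(N^j) (with d_0 = 0). Computing the differences gives [2, 1, 1].
The number of blocks of size exactly k is (#blocks of size ≥ k) − (#blocks of size ≥ k + 1), so the partition is: 1 block(s) of size 1, 1 block(s) of size 3.
In nonincreasing order the block sizes are [3, 1].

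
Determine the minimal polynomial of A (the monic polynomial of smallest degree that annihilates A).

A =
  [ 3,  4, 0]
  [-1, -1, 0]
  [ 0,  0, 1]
x^2 - 2*x + 1

The characteristic polynomial is χ_A(x) = (x - 1)^3, so the eigenvalues are known. The minimal polynomial is
  m_A(x) = Π_λ (x − λ)^{k_λ}
where k_λ is the size of the *largest* Jordan block for λ (equivalently, the smallest k with (A − λI)^k v = 0 for every generalised eigenvector v of λ).

  λ = 1: largest Jordan block has size 2, contributing (x − 1)^2

So m_A(x) = (x - 1)^2 = x^2 - 2*x + 1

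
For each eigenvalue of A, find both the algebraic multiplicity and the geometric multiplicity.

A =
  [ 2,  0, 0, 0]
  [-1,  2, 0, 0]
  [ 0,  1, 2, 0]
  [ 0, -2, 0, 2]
λ = 2: alg = 4, geom = 2

Step 1 — factor the characteristic polynomial to read off the algebraic multiplicities:
  χ_A(x) = (x - 2)^4

Step 2 — compute geometric multiplicities via the rank-nullity identity g(λ) = n − rank(A − λI):
  rank(A − (2)·I) = 2, so dim ker(A − (2)·I) = n − 2 = 2

Summary:
  λ = 2: algebraic multiplicity = 4, geometric multiplicity = 2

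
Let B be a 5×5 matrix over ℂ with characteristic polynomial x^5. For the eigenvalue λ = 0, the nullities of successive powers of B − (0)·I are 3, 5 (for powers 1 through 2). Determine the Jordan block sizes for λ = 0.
Block sizes for λ = 0: [2, 2, 1]

From the dimensions of kernels of powers, the number of Jordan blocks of size at least j is d_j − d_{j−1} where d_j = dim ker(N^j) (with d_0 = 0). Computing the differences gives [3, 2].
The number of blocks of size exactly k is (#blocks of size ≥ k) − (#blocks of size ≥ k + 1), so the partition is: 1 block(s) of size 1, 2 block(s) of size 2.
In nonincreasing order the block sizes are [2, 2, 1].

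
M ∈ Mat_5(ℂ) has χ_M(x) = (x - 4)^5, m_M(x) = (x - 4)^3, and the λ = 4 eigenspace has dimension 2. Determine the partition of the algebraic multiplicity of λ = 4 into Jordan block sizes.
Block sizes for λ = 4: [3, 2]

Step 1 — from the characteristic polynomial, algebraic multiplicity of λ = 4 is 5. From dim ker(M − (4)·I) = 2, there are exactly 2 Jordan blocks for λ = 4.
Step 2 — from the minimal polynomial, the factor (x − 4)^3 tells us the largest block for λ = 4 has size 3.
Step 3 — with total size 5, 2 blocks, and largest block 3, the block sizes (in nonincreasing order) are [3, 2].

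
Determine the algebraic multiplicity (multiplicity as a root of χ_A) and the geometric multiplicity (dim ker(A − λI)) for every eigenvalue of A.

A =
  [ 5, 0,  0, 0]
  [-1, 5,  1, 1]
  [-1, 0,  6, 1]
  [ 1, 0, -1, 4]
λ = 5: alg = 4, geom = 3

Step 1 — factor the characteristic polynomial to read off the algebraic multiplicities:
  χ_A(x) = (x - 5)^4

Step 2 — compute geometric multiplicities via the rank-nullity identity g(λ) = n − rank(A − λI):
  rank(A − (5)·I) = 1, so dim ker(A − (5)·I) = n − 1 = 3

Summary:
  λ = 5: algebraic multiplicity = 4, geometric multiplicity = 3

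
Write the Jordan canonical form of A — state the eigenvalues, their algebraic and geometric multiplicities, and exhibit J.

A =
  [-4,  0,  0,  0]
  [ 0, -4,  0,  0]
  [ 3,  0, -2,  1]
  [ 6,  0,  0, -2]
J_1(-4) ⊕ J_1(-4) ⊕ J_2(-2)

The characteristic polynomial is
  det(x·I − A) = x^4 + 12*x^3 + 52*x^2 + 96*x + 64 = (x + 2)^2*(x + 4)^2

Eigenvalues and multiplicities (the geometric multiplicity of λ is n − rank(A − λI), which equals the number of Jordan blocks for λ):
  λ = -4: algebraic multiplicity = 2, geometric multiplicity = 2
  λ = -2: algebraic multiplicity = 2, geometric multiplicity = 1

Determining the block sizes for each eigenvalue:
  λ = -4: gm = am = 2, so every block has size 1 → block sizes [1, 1]
  λ = -2: one block (gm = 1), so the single block has size am = 2 → block sizes [2]

Assembling the blocks gives a Jordan form
J =
  [-4,  0,  0,  0]
  [ 0, -4,  0,  0]
  [ 0,  0, -2,  1]
  [ 0,  0,  0, -2]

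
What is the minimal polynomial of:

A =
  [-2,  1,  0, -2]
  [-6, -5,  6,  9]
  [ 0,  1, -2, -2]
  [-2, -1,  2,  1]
x^3 + 6*x^2 + 12*x + 8

The characteristic polynomial is χ_A(x) = (x + 2)^4, so the eigenvalues are known. The minimal polynomial is
  m_A(x) = Π_λ (x − λ)^{k_λ}
where k_λ is the size of the *largest* Jordan block for λ (equivalently, the smallest k with (A − λI)^k v = 0 for every generalised eigenvector v of λ).

  λ = -2: largest Jordan block has size 3, contributing (x + 2)^3

So m_A(x) = (x + 2)^3 = x^3 + 6*x^2 + 12*x + 8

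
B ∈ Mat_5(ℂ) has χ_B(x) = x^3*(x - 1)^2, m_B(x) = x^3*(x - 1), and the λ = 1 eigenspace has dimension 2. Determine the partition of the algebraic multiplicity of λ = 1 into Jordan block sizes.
Block sizes for λ = 1: [1, 1]

Step 1 — from the characteristic polynomial, algebraic multiplicity of λ = 1 is 2. From dim ker(B − (1)·I) = 2, there are exactly 2 Jordan blocks for λ = 1.
Step 2 — from the minimal polynomial, the factor (x − 1) tells us the largest block for λ = 1 has size 1.
Step 3 — with total size 2, 2 blocks, and largest block 1, the block sizes (in nonincreasing order) are [1, 1].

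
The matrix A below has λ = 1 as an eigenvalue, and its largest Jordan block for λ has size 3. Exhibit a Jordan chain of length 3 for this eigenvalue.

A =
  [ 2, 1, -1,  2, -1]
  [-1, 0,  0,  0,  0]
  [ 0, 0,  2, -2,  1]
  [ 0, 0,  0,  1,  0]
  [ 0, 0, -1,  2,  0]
A Jordan chain for λ = 1 of length 3:
v_1 = (-1, 1, 0, 0, 0)ᵀ
v_2 = (-1, 0, 1, 0, -1)ᵀ
v_3 = (0, 0, 1, 0, 0)ᵀ

Let N = A − (1)·I. We want v_3 with N^3 v_3 = 0 but N^2 v_3 ≠ 0; then v_{j-1} := N · v_j for j = 3, …, 2.

Pick v_3 = (0, 0, 1, 0, 0)ᵀ.
Then v_2 = N · v_3 = (-1, 0, 1, 0, -1)ᵀ.
Then v_1 = N · v_2 = (-1, 1, 0, 0, 0)ᵀ.

Sanity check: (A − (1)·I) v_1 = (0, 0, 0, 0, 0)ᵀ = 0. ✓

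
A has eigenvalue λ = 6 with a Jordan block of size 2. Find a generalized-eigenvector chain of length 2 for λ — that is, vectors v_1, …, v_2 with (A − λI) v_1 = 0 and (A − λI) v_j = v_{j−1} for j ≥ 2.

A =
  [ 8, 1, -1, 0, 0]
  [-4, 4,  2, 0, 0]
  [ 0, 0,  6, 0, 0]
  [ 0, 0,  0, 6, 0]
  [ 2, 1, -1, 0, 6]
A Jordan chain for λ = 6 of length 2:
v_1 = (2, -4, 0, 0, 2)ᵀ
v_2 = (1, 0, 0, 0, 0)ᵀ

Let N = A − (6)·I. We want v_2 with N^2 v_2 = 0 but N^1 v_2 ≠ 0; then v_{j-1} := N · v_j for j = 2, …, 2.

Pick v_2 = (1, 0, 0, 0, 0)ᵀ.
Then v_1 = N · v_2 = (2, -4, 0, 0, 2)ᵀ.

Sanity check: (A − (6)·I) v_1 = (0, 0, 0, 0, 0)ᵀ = 0. ✓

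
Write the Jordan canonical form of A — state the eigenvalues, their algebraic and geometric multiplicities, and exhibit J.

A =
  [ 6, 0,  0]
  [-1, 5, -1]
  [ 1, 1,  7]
J_2(6) ⊕ J_1(6)

The characteristic polynomial is
  det(x·I − A) = x^3 - 18*x^2 + 108*x - 216 = (x - 6)^3

Eigenvalues and multiplicities (the geometric multiplicity of λ is n − rank(A − λI), which equals the number of Jordan blocks for λ):
  λ = 6: algebraic multiplicity = 3, geometric multiplicity = 2

Determining the block sizes for each eigenvalue:
  λ = 6: 2 blocks summing to 3 forces exactly one block of size 2 and the rest size 1 → block sizes [2, 1]

Assembling the blocks gives a Jordan form
J =
  [6, 1, 0]
  [0, 6, 0]
  [0, 0, 6]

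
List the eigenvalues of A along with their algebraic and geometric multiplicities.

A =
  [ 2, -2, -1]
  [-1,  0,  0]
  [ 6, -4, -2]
λ = 0: alg = 3, geom = 1

Step 1 — factor the characteristic polynomial to read off the algebraic multiplicities:
  χ_A(x) = x^3

Step 2 — compute geometric multiplicities via the rank-nullity identity g(λ) = n − rank(A − λI):
  rank(A − (0)·I) = 2, so dim ker(A − (0)·I) = n − 2 = 1

Summary:
  λ = 0: algebraic multiplicity = 3, geometric multiplicity = 1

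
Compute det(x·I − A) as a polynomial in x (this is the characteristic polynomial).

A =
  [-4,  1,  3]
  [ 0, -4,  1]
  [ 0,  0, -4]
x^3 + 12*x^2 + 48*x + 64

Expanding det(x·I − A) (e.g. by cofactor expansion or by noting that A is similar to its Jordan form J, which has the same characteristic polynomial as A) gives
  χ_A(x) = x^3 + 12*x^2 + 48*x + 64
which factors as (x + 4)^3. The eigenvalues (with algebraic multiplicities) are λ = -4 with multiplicity 3.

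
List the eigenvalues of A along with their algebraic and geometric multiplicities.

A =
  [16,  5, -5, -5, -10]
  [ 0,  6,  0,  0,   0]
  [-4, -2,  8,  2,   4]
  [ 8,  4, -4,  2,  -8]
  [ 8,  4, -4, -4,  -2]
λ = 6: alg = 5, geom = 4

Step 1 — factor the characteristic polynomial to read off the algebraic multiplicities:
  χ_A(x) = (x - 6)^5

Step 2 — compute geometric multiplicities via the rank-nullity identity g(λ) = n − rank(A − λI):
  rank(A − (6)·I) = 1, so dim ker(A − (6)·I) = n − 1 = 4

Summary:
  λ = 6: algebraic multiplicity = 5, geometric multiplicity = 4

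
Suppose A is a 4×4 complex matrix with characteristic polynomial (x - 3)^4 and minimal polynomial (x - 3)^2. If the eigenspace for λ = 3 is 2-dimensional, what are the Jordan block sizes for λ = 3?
Block sizes for λ = 3: [2, 2]

Step 1 — from the characteristic polynomial, algebraic multiplicity of λ = 3 is 4. From dim ker(A − (3)·I) = 2, there are exactly 2 Jordan blocks for λ = 3.
Step 2 — from the minimal polynomial, the factor (x − 3)^2 tells us the largest block for λ = 3 has size 2.
Step 3 — with total size 4, 2 blocks, and largest block 2, the block sizes (in nonincreasing order) are [2, 2].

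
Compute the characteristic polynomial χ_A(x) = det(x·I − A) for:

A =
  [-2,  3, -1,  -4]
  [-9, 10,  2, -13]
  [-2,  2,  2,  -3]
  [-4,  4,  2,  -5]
x^4 - 5*x^3 + 9*x^2 - 7*x + 2

Expanding det(x·I − A) (e.g. by cofactor expansion or by noting that A is similar to its Jordan form J, which has the same characteristic polynomial as A) gives
  χ_A(x) = x^4 - 5*x^3 + 9*x^2 - 7*x + 2
which factors as (x - 2)*(x - 1)^3. The eigenvalues (with algebraic multiplicities) are λ = 1 with multiplicity 3, λ = 2 with multiplicity 1.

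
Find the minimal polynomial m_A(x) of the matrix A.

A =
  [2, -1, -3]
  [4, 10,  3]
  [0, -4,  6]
x^3 - 18*x^2 + 108*x - 216

The characteristic polynomial is χ_A(x) = (x - 6)^3, so the eigenvalues are known. The minimal polynomial is
  m_A(x) = Π_λ (x − λ)^{k_λ}
where k_λ is the size of the *largest* Jordan block for λ (equivalently, the smallest k with (A − λI)^k v = 0 for every generalised eigenvector v of λ).

  λ = 6: largest Jordan block has size 3, contributing (x − 6)^3

So m_A(x) = (x - 6)^3 = x^3 - 18*x^2 + 108*x - 216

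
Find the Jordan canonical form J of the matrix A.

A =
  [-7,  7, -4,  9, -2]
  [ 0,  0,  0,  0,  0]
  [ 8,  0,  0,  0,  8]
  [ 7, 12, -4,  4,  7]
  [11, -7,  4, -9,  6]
J_1(-5) ⊕ J_1(0) ⊕ J_1(0) ⊕ J_2(4)

The characteristic polynomial is
  det(x·I − A) = x^5 - 3*x^4 - 24*x^3 + 80*x^2 = x^2*(x - 4)^2*(x + 5)

Eigenvalues and multiplicities (the geometric multiplicity of λ is n − rank(A − λI), which equals the number of Jordan blocks for λ):
  λ = -5: algebraic multiplicity = 1, geometric multiplicity = 1
  λ = 0: algebraic multiplicity = 2, geometric multiplicity = 2
  λ = 4: algebraic multiplicity = 2, geometric multiplicity = 1

Determining the block sizes for each eigenvalue:
  λ = -5: one block (gm = 1), so the single block has size am = 1 → block sizes [1]
  λ = 0: gm = am = 2, so every block has size 1 → block sizes [1, 1]
  λ = 4: one block (gm = 1), so the single block has size am = 2 → block sizes [2]

Assembling the blocks gives a Jordan form
J =
  [-5, 0, 0, 0, 0]
  [ 0, 0, 0, 0, 0]
  [ 0, 0, 0, 0, 0]
  [ 0, 0, 0, 4, 1]
  [ 0, 0, 0, 0, 4]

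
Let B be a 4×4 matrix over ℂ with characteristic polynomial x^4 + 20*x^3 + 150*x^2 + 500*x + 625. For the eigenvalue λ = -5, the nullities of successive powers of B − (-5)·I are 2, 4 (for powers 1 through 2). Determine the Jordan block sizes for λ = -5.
Block sizes for λ = -5: [2, 2]

From the dimensions of kernels of powers, the number of Jordan blocks of size at least j is d_j − d_{j−1} where d_j = dim ker(N^j) (with d_0 = 0). Computing the differences gives [2, 2].
The number of blocks of size exactly k is (#blocks of size ≥ k) − (#blocks of size ≥ k + 1), so the partition is: 2 block(s) of size 2.
In nonincreasing order the block sizes are [2, 2].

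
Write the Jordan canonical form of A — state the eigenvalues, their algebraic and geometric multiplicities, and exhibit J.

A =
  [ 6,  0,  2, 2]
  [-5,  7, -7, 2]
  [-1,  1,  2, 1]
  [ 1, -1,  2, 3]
J_3(4) ⊕ J_1(6)

The characteristic polynomial is
  det(x·I − A) = x^4 - 18*x^3 + 120*x^2 - 352*x + 384 = (x - 6)*(x - 4)^3

Eigenvalues and multiplicities (the geometric multiplicity of λ is n − rank(A − λI), which equals the number of Jordan blocks for λ):
  λ = 4: algebraic multiplicity = 3, geometric multiplicity = 1
  λ = 6: algebraic multiplicity = 1, geometric multiplicity = 1

Determining the block sizes for each eigenvalue:
  λ = 4: one block (gm = 1), so the single block has size am = 3 → block sizes [3]
  λ = 6: one block (gm = 1), so the single block has size am = 1 → block sizes [1]

Assembling the blocks gives a Jordan form
J =
  [4, 1, 0, 0]
  [0, 4, 1, 0]
  [0, 0, 4, 0]
  [0, 0, 0, 6]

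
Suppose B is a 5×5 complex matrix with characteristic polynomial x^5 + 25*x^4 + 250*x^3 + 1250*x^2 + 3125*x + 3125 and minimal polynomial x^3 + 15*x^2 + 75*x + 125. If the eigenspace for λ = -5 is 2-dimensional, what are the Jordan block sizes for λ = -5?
Block sizes for λ = -5: [3, 2]

Step 1 — from the characteristic polynomial, algebraic multiplicity of λ = -5 is 5. From dim ker(B − (-5)·I) = 2, there are exactly 2 Jordan blocks for λ = -5.
Step 2 — from the minimal polynomial, the factor (x + 5)^3 tells us the largest block for λ = -5 has size 3.
Step 3 — with total size 5, 2 blocks, and largest block 3, the block sizes (in nonincreasing order) are [3, 2].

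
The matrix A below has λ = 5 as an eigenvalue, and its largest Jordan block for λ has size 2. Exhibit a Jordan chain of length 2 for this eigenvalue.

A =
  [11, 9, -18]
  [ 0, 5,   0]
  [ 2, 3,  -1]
A Jordan chain for λ = 5 of length 2:
v_1 = (6, 0, 2)ᵀ
v_2 = (1, 0, 0)ᵀ

Let N = A − (5)·I. We want v_2 with N^2 v_2 = 0 but N^1 v_2 ≠ 0; then v_{j-1} := N · v_j for j = 2, …, 2.

Pick v_2 = (1, 0, 0)ᵀ.
Then v_1 = N · v_2 = (6, 0, 2)ᵀ.

Sanity check: (A − (5)·I) v_1 = (0, 0, 0)ᵀ = 0. ✓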